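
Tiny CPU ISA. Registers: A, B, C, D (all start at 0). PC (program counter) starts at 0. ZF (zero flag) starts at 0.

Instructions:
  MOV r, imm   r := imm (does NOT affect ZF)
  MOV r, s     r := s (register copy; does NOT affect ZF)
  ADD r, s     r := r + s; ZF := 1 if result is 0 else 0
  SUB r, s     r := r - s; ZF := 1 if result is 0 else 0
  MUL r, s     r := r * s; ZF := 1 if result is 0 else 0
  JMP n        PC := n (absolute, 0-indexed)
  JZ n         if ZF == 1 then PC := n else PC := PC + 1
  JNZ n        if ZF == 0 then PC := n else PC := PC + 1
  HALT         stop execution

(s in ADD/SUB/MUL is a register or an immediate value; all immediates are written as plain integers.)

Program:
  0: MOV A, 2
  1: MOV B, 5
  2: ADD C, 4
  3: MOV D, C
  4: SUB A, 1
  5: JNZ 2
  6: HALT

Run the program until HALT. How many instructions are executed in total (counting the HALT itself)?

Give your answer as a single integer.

Step 1: PC=0 exec 'MOV A, 2'. After: A=2 B=0 C=0 D=0 ZF=0 PC=1
Step 2: PC=1 exec 'MOV B, 5'. After: A=2 B=5 C=0 D=0 ZF=0 PC=2
Step 3: PC=2 exec 'ADD C, 4'. After: A=2 B=5 C=4 D=0 ZF=0 PC=3
Step 4: PC=3 exec 'MOV D, C'. After: A=2 B=5 C=4 D=4 ZF=0 PC=4
Step 5: PC=4 exec 'SUB A, 1'. After: A=1 B=5 C=4 D=4 ZF=0 PC=5
Step 6: PC=5 exec 'JNZ 2'. After: A=1 B=5 C=4 D=4 ZF=0 PC=2
Step 7: PC=2 exec 'ADD C, 4'. After: A=1 B=5 C=8 D=4 ZF=0 PC=3
Step 8: PC=3 exec 'MOV D, C'. After: A=1 B=5 C=8 D=8 ZF=0 PC=4
Step 9: PC=4 exec 'SUB A, 1'. After: A=0 B=5 C=8 D=8 ZF=1 PC=5
Step 10: PC=5 exec 'JNZ 2'. After: A=0 B=5 C=8 D=8 ZF=1 PC=6
Step 11: PC=6 exec 'HALT'. After: A=0 B=5 C=8 D=8 ZF=1 PC=6 HALTED
Total instructions executed: 11

Answer: 11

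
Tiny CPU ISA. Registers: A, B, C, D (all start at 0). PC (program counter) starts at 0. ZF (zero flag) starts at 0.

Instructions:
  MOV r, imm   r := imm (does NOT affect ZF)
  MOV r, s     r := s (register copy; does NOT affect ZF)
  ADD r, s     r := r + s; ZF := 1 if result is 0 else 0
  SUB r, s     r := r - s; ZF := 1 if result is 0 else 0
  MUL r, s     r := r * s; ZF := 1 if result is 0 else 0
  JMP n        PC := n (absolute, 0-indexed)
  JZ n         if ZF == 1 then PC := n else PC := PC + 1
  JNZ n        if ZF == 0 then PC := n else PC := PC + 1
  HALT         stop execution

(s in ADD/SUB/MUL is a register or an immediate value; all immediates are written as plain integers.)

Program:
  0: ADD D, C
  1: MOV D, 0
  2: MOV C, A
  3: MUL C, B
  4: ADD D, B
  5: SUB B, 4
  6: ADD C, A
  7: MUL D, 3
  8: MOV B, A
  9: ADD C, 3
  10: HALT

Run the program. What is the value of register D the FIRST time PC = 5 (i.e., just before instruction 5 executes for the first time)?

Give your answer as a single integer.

Step 1: PC=0 exec 'ADD D, C'. After: A=0 B=0 C=0 D=0 ZF=1 PC=1
Step 2: PC=1 exec 'MOV D, 0'. After: A=0 B=0 C=0 D=0 ZF=1 PC=2
Step 3: PC=2 exec 'MOV C, A'. After: A=0 B=0 C=0 D=0 ZF=1 PC=3
Step 4: PC=3 exec 'MUL C, B'. After: A=0 B=0 C=0 D=0 ZF=1 PC=4
Step 5: PC=4 exec 'ADD D, B'. After: A=0 B=0 C=0 D=0 ZF=1 PC=5
First time PC=5: D=0

0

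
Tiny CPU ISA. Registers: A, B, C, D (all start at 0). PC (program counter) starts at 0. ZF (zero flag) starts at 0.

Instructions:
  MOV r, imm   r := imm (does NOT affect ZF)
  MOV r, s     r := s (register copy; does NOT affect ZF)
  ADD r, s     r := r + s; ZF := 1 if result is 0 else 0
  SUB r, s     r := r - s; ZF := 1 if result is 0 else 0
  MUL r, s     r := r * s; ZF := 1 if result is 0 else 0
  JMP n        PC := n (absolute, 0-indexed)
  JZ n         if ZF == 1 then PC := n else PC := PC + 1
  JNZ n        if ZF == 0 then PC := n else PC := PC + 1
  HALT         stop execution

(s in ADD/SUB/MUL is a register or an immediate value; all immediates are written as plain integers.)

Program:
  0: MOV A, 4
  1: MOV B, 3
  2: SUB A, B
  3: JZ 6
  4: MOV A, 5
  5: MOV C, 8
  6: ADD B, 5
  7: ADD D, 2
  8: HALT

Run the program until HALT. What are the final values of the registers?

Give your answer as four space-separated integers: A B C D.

Answer: 5 8 8 2

Derivation:
Step 1: PC=0 exec 'MOV A, 4'. After: A=4 B=0 C=0 D=0 ZF=0 PC=1
Step 2: PC=1 exec 'MOV B, 3'. After: A=4 B=3 C=0 D=0 ZF=0 PC=2
Step 3: PC=2 exec 'SUB A, B'. After: A=1 B=3 C=0 D=0 ZF=0 PC=3
Step 4: PC=3 exec 'JZ 6'. After: A=1 B=3 C=0 D=0 ZF=0 PC=4
Step 5: PC=4 exec 'MOV A, 5'. After: A=5 B=3 C=0 D=0 ZF=0 PC=5
Step 6: PC=5 exec 'MOV C, 8'. After: A=5 B=3 C=8 D=0 ZF=0 PC=6
Step 7: PC=6 exec 'ADD B, 5'. After: A=5 B=8 C=8 D=0 ZF=0 PC=7
Step 8: PC=7 exec 'ADD D, 2'. After: A=5 B=8 C=8 D=2 ZF=0 PC=8
Step 9: PC=8 exec 'HALT'. After: A=5 B=8 C=8 D=2 ZF=0 PC=8 HALTED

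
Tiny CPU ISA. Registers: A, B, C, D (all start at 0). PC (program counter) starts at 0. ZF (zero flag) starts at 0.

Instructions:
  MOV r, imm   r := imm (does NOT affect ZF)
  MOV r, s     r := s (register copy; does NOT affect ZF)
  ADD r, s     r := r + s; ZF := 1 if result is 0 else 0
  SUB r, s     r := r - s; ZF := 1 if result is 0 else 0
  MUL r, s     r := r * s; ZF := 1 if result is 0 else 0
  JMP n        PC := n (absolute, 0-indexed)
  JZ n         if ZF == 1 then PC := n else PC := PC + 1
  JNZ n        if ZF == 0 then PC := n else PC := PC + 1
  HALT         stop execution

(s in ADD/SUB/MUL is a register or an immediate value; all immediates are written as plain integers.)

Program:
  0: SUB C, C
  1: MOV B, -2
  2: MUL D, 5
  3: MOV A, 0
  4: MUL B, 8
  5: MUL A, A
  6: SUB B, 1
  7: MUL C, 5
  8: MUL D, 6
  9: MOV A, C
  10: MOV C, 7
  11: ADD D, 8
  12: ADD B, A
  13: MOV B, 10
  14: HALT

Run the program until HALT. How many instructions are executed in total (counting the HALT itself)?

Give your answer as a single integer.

Answer: 15

Derivation:
Step 1: PC=0 exec 'SUB C, C'. After: A=0 B=0 C=0 D=0 ZF=1 PC=1
Step 2: PC=1 exec 'MOV B, -2'. After: A=0 B=-2 C=0 D=0 ZF=1 PC=2
Step 3: PC=2 exec 'MUL D, 5'. After: A=0 B=-2 C=0 D=0 ZF=1 PC=3
Step 4: PC=3 exec 'MOV A, 0'. After: A=0 B=-2 C=0 D=0 ZF=1 PC=4
Step 5: PC=4 exec 'MUL B, 8'. After: A=0 B=-16 C=0 D=0 ZF=0 PC=5
Step 6: PC=5 exec 'MUL A, A'. After: A=0 B=-16 C=0 D=0 ZF=1 PC=6
Step 7: PC=6 exec 'SUB B, 1'. After: A=0 B=-17 C=0 D=0 ZF=0 PC=7
Step 8: PC=7 exec 'MUL C, 5'. After: A=0 B=-17 C=0 D=0 ZF=1 PC=8
Step 9: PC=8 exec 'MUL D, 6'. After: A=0 B=-17 C=0 D=0 ZF=1 PC=9
Step 10: PC=9 exec 'MOV A, C'. After: A=0 B=-17 C=0 D=0 ZF=1 PC=10
Step 11: PC=10 exec 'MOV C, 7'. After: A=0 B=-17 C=7 D=0 ZF=1 PC=11
Step 12: PC=11 exec 'ADD D, 8'. After: A=0 B=-17 C=7 D=8 ZF=0 PC=12
Step 13: PC=12 exec 'ADD B, A'. After: A=0 B=-17 C=7 D=8 ZF=0 PC=13
Step 14: PC=13 exec 'MOV B, 10'. After: A=0 B=10 C=7 D=8 ZF=0 PC=14
Step 15: PC=14 exec 'HALT'. After: A=0 B=10 C=7 D=8 ZF=0 PC=14 HALTED
Total instructions executed: 15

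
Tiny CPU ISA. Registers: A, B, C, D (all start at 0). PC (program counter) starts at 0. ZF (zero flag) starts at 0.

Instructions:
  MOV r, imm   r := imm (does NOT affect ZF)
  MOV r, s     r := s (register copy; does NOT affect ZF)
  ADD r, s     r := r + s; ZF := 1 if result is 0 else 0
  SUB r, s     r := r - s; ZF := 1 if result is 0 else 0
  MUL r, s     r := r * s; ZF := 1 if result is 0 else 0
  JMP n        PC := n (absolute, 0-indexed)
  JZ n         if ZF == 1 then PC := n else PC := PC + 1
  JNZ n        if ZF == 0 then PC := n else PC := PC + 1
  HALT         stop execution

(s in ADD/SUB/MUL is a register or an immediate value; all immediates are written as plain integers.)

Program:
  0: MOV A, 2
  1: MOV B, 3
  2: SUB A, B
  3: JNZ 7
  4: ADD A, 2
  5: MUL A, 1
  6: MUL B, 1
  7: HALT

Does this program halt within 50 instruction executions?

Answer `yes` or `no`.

Answer: yes

Derivation:
Step 1: PC=0 exec 'MOV A, 2'. After: A=2 B=0 C=0 D=0 ZF=0 PC=1
Step 2: PC=1 exec 'MOV B, 3'. After: A=2 B=3 C=0 D=0 ZF=0 PC=2
Step 3: PC=2 exec 'SUB A, B'. After: A=-1 B=3 C=0 D=0 ZF=0 PC=3
Step 4: PC=3 exec 'JNZ 7'. After: A=-1 B=3 C=0 D=0 ZF=0 PC=7
Step 5: PC=7 exec 'HALT'. After: A=-1 B=3 C=0 D=0 ZF=0 PC=7 HALTED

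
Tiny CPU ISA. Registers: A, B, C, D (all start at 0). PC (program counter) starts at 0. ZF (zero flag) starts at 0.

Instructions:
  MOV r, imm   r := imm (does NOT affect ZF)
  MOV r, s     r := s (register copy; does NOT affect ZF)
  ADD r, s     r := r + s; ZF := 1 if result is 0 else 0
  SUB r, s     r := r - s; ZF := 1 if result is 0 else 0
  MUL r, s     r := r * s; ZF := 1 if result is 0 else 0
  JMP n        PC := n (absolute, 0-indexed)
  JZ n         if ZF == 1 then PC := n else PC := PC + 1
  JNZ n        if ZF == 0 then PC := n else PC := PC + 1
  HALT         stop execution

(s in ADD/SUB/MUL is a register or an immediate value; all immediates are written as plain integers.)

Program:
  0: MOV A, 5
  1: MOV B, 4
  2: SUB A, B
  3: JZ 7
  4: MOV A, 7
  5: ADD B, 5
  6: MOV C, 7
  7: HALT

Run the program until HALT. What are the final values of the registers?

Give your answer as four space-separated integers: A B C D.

Step 1: PC=0 exec 'MOV A, 5'. After: A=5 B=0 C=0 D=0 ZF=0 PC=1
Step 2: PC=1 exec 'MOV B, 4'. After: A=5 B=4 C=0 D=0 ZF=0 PC=2
Step 3: PC=2 exec 'SUB A, B'. After: A=1 B=4 C=0 D=0 ZF=0 PC=3
Step 4: PC=3 exec 'JZ 7'. After: A=1 B=4 C=0 D=0 ZF=0 PC=4
Step 5: PC=4 exec 'MOV A, 7'. After: A=7 B=4 C=0 D=0 ZF=0 PC=5
Step 6: PC=5 exec 'ADD B, 5'. After: A=7 B=9 C=0 D=0 ZF=0 PC=6
Step 7: PC=6 exec 'MOV C, 7'. After: A=7 B=9 C=7 D=0 ZF=0 PC=7
Step 8: PC=7 exec 'HALT'. After: A=7 B=9 C=7 D=0 ZF=0 PC=7 HALTED

Answer: 7 9 7 0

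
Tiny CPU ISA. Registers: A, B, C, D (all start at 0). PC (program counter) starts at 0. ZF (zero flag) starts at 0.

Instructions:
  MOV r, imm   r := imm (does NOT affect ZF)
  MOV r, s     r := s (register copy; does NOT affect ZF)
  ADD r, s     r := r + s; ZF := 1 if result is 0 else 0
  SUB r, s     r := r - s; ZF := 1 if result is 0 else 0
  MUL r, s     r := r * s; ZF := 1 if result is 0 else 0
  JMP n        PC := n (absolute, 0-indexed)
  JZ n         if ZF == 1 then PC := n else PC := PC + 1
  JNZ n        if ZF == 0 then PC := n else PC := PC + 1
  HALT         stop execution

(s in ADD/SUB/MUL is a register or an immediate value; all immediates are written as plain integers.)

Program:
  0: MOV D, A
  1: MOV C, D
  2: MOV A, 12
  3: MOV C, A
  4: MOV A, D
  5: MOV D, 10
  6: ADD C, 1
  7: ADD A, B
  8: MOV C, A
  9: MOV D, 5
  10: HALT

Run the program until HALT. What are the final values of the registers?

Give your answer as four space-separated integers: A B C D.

Step 1: PC=0 exec 'MOV D, A'. After: A=0 B=0 C=0 D=0 ZF=0 PC=1
Step 2: PC=1 exec 'MOV C, D'. After: A=0 B=0 C=0 D=0 ZF=0 PC=2
Step 3: PC=2 exec 'MOV A, 12'. After: A=12 B=0 C=0 D=0 ZF=0 PC=3
Step 4: PC=3 exec 'MOV C, A'. After: A=12 B=0 C=12 D=0 ZF=0 PC=4
Step 5: PC=4 exec 'MOV A, D'. After: A=0 B=0 C=12 D=0 ZF=0 PC=5
Step 6: PC=5 exec 'MOV D, 10'. After: A=0 B=0 C=12 D=10 ZF=0 PC=6
Step 7: PC=6 exec 'ADD C, 1'. After: A=0 B=0 C=13 D=10 ZF=0 PC=7
Step 8: PC=7 exec 'ADD A, B'. After: A=0 B=0 C=13 D=10 ZF=1 PC=8
Step 9: PC=8 exec 'MOV C, A'. After: A=0 B=0 C=0 D=10 ZF=1 PC=9
Step 10: PC=9 exec 'MOV D, 5'. After: A=0 B=0 C=0 D=5 ZF=1 PC=10
Step 11: PC=10 exec 'HALT'. After: A=0 B=0 C=0 D=5 ZF=1 PC=10 HALTED

Answer: 0 0 0 5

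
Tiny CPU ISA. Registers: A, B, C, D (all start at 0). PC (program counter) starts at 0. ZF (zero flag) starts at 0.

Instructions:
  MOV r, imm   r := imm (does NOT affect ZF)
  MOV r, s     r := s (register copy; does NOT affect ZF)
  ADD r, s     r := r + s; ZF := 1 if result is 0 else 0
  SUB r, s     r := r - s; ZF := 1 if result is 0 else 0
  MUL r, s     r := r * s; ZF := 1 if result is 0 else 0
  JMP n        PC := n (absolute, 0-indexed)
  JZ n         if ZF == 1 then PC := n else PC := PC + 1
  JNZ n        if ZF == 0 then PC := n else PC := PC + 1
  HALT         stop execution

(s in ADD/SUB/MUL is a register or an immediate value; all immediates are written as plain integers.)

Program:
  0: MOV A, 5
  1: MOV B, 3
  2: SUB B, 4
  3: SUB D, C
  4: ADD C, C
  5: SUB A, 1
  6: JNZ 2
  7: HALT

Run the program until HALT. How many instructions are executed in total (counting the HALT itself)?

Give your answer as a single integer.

Step 1: PC=0 exec 'MOV A, 5'. After: A=5 B=0 C=0 D=0 ZF=0 PC=1
Step 2: PC=1 exec 'MOV B, 3'. After: A=5 B=3 C=0 D=0 ZF=0 PC=2
Step 3: PC=2 exec 'SUB B, 4'. After: A=5 B=-1 C=0 D=0 ZF=0 PC=3
Step 4: PC=3 exec 'SUB D, C'. After: A=5 B=-1 C=0 D=0 ZF=1 PC=4
Step 5: PC=4 exec 'ADD C, C'. After: A=5 B=-1 C=0 D=0 ZF=1 PC=5
Step 6: PC=5 exec 'SUB A, 1'. After: A=4 B=-1 C=0 D=0 ZF=0 PC=6
Step 7: PC=6 exec 'JNZ 2'. After: A=4 B=-1 C=0 D=0 ZF=0 PC=2
Step 8: PC=2 exec 'SUB B, 4'. After: A=4 B=-5 C=0 D=0 ZF=0 PC=3
Step 9: PC=3 exec 'SUB D, C'. After: A=4 B=-5 C=0 D=0 ZF=1 PC=4
Step 10: PC=4 exec 'ADD C, C'. After: A=4 B=-5 C=0 D=0 ZF=1 PC=5
Step 11: PC=5 exec 'SUB A, 1'. After: A=3 B=-5 C=0 D=0 ZF=0 PC=6
Step 12: PC=6 exec 'JNZ 2'. After: A=3 B=-5 C=0 D=0 ZF=0 PC=2
Step 13: PC=2 exec 'SUB B, 4'. After: A=3 B=-9 C=0 D=0 ZF=0 PC=3
Step 14: PC=3 exec 'SUB D, C'. After: A=3 B=-9 C=0 D=0 ZF=1 PC=4
Step 15: PC=4 exec 'ADD C, C'. After: A=3 B=-9 C=0 D=0 ZF=1 PC=5
Step 16: PC=5 exec 'SUB A, 1'. After: A=2 B=-9 C=0 D=0 ZF=0 PC=6
Step 17: PC=6 exec 'JNZ 2'. After: A=2 B=-9 C=0 D=0 ZF=0 PC=2
Step 18: PC=2 exec 'SUB B, 4'. After: A=2 B=-13 C=0 D=0 ZF=0 PC=3
Step 19: PC=3 exec 'SUB D, C'. After: A=2 B=-13 C=0 D=0 ZF=1 PC=4
Step 20: PC=4 exec 'ADD C, C'. After: A=2 B=-13 C=0 D=0 ZF=1 PC=5
Step 21: PC=5 exec 'SUB A, 1'. After: A=1 B=-13 C=0 D=0 ZF=0 PC=6
Step 22: PC=6 exec 'JNZ 2'. After: A=1 B=-13 C=0 D=0 ZF=0 PC=2
Step 23: PC=2 exec 'SUB B, 4'. After: A=1 B=-17 C=0 D=0 ZF=0 PC=3
Step 24: PC=3 exec 'SUB D, C'. After: A=1 B=-17 C=0 D=0 ZF=1 PC=4
Step 25: PC=4 exec 'ADD C, C'. After: A=1 B=-17 C=0 D=0 ZF=1 PC=5
Step 26: PC=5 exec 'SUB A, 1'. After: A=0 B=-17 C=0 D=0 ZF=1 PC=6
Step 27: PC=6 exec 'JNZ 2'. After: A=0 B=-17 C=0 D=0 ZF=1 PC=7
Step 28: PC=7 exec 'HALT'. After: A=0 B=-17 C=0 D=0 ZF=1 PC=7 HALTED
Total instructions executed: 28

Answer: 28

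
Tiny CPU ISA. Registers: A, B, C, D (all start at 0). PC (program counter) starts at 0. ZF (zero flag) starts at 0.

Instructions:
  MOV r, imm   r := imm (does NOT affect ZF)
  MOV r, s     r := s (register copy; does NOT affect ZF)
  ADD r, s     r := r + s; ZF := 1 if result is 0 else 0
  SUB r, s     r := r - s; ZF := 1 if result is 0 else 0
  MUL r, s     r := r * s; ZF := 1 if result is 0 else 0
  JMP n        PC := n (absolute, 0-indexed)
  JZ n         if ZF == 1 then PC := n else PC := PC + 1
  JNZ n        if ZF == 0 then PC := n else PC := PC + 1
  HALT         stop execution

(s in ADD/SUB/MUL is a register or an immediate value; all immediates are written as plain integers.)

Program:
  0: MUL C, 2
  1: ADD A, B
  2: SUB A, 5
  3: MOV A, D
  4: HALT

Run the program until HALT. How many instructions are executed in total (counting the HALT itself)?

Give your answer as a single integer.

Answer: 5

Derivation:
Step 1: PC=0 exec 'MUL C, 2'. After: A=0 B=0 C=0 D=0 ZF=1 PC=1
Step 2: PC=1 exec 'ADD A, B'. After: A=0 B=0 C=0 D=0 ZF=1 PC=2
Step 3: PC=2 exec 'SUB A, 5'. After: A=-5 B=0 C=0 D=0 ZF=0 PC=3
Step 4: PC=3 exec 'MOV A, D'. After: A=0 B=0 C=0 D=0 ZF=0 PC=4
Step 5: PC=4 exec 'HALT'. After: A=0 B=0 C=0 D=0 ZF=0 PC=4 HALTED
Total instructions executed: 5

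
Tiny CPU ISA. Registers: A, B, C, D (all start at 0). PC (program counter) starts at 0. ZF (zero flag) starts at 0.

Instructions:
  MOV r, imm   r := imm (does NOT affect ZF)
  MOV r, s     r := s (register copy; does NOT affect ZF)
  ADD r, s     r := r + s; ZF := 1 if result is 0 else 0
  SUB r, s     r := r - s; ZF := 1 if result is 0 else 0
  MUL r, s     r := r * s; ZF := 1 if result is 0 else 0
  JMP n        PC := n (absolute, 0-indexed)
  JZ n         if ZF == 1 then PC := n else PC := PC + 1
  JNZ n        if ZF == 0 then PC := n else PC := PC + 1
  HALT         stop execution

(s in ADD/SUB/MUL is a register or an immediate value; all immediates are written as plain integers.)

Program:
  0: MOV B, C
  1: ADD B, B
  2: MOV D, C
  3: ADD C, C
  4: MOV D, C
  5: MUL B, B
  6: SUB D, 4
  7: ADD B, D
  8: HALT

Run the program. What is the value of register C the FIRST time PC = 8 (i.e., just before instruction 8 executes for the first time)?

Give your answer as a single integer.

Step 1: PC=0 exec 'MOV B, C'. After: A=0 B=0 C=0 D=0 ZF=0 PC=1
Step 2: PC=1 exec 'ADD B, B'. After: A=0 B=0 C=0 D=0 ZF=1 PC=2
Step 3: PC=2 exec 'MOV D, C'. After: A=0 B=0 C=0 D=0 ZF=1 PC=3
Step 4: PC=3 exec 'ADD C, C'. After: A=0 B=0 C=0 D=0 ZF=1 PC=4
Step 5: PC=4 exec 'MOV D, C'. After: A=0 B=0 C=0 D=0 ZF=1 PC=5
Step 6: PC=5 exec 'MUL B, B'. After: A=0 B=0 C=0 D=0 ZF=1 PC=6
Step 7: PC=6 exec 'SUB D, 4'. After: A=0 B=0 C=0 D=-4 ZF=0 PC=7
Step 8: PC=7 exec 'ADD B, D'. After: A=0 B=-4 C=0 D=-4 ZF=0 PC=8
First time PC=8: C=0

0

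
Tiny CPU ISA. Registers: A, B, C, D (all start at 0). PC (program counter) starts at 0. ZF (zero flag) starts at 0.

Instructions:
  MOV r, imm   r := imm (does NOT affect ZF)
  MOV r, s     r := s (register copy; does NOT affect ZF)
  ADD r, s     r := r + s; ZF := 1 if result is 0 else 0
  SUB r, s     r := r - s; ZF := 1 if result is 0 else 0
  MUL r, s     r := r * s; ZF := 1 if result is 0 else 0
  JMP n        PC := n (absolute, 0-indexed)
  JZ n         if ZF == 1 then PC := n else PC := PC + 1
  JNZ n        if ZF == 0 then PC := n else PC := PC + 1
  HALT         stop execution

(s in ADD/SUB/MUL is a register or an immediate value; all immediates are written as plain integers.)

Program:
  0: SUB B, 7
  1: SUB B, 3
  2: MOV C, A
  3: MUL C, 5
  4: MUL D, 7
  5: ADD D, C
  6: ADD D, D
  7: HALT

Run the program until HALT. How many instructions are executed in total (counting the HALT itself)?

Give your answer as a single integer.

Step 1: PC=0 exec 'SUB B, 7'. After: A=0 B=-7 C=0 D=0 ZF=0 PC=1
Step 2: PC=1 exec 'SUB B, 3'. After: A=0 B=-10 C=0 D=0 ZF=0 PC=2
Step 3: PC=2 exec 'MOV C, A'. After: A=0 B=-10 C=0 D=0 ZF=0 PC=3
Step 4: PC=3 exec 'MUL C, 5'. After: A=0 B=-10 C=0 D=0 ZF=1 PC=4
Step 5: PC=4 exec 'MUL D, 7'. After: A=0 B=-10 C=0 D=0 ZF=1 PC=5
Step 6: PC=5 exec 'ADD D, C'. After: A=0 B=-10 C=0 D=0 ZF=1 PC=6
Step 7: PC=6 exec 'ADD D, D'. After: A=0 B=-10 C=0 D=0 ZF=1 PC=7
Step 8: PC=7 exec 'HALT'. After: A=0 B=-10 C=0 D=0 ZF=1 PC=7 HALTED
Total instructions executed: 8

Answer: 8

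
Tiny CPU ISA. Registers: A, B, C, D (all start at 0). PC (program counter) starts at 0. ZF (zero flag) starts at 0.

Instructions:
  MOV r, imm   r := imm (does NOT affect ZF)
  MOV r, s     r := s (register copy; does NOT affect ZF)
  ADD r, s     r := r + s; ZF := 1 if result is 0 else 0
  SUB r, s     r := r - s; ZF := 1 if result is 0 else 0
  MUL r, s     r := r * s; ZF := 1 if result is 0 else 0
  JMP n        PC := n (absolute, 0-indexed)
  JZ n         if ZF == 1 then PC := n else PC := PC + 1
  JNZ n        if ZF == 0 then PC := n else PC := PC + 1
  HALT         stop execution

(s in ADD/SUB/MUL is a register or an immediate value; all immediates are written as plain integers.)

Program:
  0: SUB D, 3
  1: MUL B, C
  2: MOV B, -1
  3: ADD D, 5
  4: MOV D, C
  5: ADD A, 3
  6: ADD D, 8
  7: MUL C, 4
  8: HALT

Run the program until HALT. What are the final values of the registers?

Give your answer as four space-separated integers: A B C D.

Step 1: PC=0 exec 'SUB D, 3'. After: A=0 B=0 C=0 D=-3 ZF=0 PC=1
Step 2: PC=1 exec 'MUL B, C'. After: A=0 B=0 C=0 D=-3 ZF=1 PC=2
Step 3: PC=2 exec 'MOV B, -1'. After: A=0 B=-1 C=0 D=-3 ZF=1 PC=3
Step 4: PC=3 exec 'ADD D, 5'. After: A=0 B=-1 C=0 D=2 ZF=0 PC=4
Step 5: PC=4 exec 'MOV D, C'. After: A=0 B=-1 C=0 D=0 ZF=0 PC=5
Step 6: PC=5 exec 'ADD A, 3'. After: A=3 B=-1 C=0 D=0 ZF=0 PC=6
Step 7: PC=6 exec 'ADD D, 8'. After: A=3 B=-1 C=0 D=8 ZF=0 PC=7
Step 8: PC=7 exec 'MUL C, 4'. After: A=3 B=-1 C=0 D=8 ZF=1 PC=8
Step 9: PC=8 exec 'HALT'. After: A=3 B=-1 C=0 D=8 ZF=1 PC=8 HALTED

Answer: 3 -1 0 8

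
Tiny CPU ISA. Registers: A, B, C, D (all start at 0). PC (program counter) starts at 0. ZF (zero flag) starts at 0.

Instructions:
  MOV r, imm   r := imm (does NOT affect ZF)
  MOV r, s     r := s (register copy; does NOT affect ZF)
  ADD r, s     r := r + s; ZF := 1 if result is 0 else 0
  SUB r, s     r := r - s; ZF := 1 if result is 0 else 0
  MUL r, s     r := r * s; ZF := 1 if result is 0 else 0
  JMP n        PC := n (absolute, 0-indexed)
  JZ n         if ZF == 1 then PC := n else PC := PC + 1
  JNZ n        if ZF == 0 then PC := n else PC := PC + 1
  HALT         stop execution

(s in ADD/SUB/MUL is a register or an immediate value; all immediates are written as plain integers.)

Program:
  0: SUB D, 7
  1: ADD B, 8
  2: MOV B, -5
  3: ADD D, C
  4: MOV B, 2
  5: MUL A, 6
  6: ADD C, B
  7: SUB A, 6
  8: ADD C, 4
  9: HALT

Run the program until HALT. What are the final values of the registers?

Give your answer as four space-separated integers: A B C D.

Step 1: PC=0 exec 'SUB D, 7'. After: A=0 B=0 C=0 D=-7 ZF=0 PC=1
Step 2: PC=1 exec 'ADD B, 8'. After: A=0 B=8 C=0 D=-7 ZF=0 PC=2
Step 3: PC=2 exec 'MOV B, -5'. After: A=0 B=-5 C=0 D=-7 ZF=0 PC=3
Step 4: PC=3 exec 'ADD D, C'. After: A=0 B=-5 C=0 D=-7 ZF=0 PC=4
Step 5: PC=4 exec 'MOV B, 2'. After: A=0 B=2 C=0 D=-7 ZF=0 PC=5
Step 6: PC=5 exec 'MUL A, 6'. After: A=0 B=2 C=0 D=-7 ZF=1 PC=6
Step 7: PC=6 exec 'ADD C, B'. After: A=0 B=2 C=2 D=-7 ZF=0 PC=7
Step 8: PC=7 exec 'SUB A, 6'. After: A=-6 B=2 C=2 D=-7 ZF=0 PC=8
Step 9: PC=8 exec 'ADD C, 4'. After: A=-6 B=2 C=6 D=-7 ZF=0 PC=9
Step 10: PC=9 exec 'HALT'. After: A=-6 B=2 C=6 D=-7 ZF=0 PC=9 HALTED

Answer: -6 2 6 -7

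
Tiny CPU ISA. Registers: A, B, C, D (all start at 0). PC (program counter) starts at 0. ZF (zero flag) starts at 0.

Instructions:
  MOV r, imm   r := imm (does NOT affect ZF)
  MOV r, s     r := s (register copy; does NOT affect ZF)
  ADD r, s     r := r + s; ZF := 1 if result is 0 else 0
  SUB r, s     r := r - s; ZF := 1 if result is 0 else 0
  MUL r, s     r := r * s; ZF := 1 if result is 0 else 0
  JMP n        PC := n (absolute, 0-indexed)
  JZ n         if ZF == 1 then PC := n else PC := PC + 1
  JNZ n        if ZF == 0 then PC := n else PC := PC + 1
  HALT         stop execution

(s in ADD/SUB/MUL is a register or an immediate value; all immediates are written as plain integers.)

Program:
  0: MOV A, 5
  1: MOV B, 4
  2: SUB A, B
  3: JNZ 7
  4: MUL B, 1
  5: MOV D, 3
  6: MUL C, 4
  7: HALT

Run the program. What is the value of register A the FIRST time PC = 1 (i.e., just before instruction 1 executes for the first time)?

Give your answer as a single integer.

Step 1: PC=0 exec 'MOV A, 5'. After: A=5 B=0 C=0 D=0 ZF=0 PC=1
First time PC=1: A=5

5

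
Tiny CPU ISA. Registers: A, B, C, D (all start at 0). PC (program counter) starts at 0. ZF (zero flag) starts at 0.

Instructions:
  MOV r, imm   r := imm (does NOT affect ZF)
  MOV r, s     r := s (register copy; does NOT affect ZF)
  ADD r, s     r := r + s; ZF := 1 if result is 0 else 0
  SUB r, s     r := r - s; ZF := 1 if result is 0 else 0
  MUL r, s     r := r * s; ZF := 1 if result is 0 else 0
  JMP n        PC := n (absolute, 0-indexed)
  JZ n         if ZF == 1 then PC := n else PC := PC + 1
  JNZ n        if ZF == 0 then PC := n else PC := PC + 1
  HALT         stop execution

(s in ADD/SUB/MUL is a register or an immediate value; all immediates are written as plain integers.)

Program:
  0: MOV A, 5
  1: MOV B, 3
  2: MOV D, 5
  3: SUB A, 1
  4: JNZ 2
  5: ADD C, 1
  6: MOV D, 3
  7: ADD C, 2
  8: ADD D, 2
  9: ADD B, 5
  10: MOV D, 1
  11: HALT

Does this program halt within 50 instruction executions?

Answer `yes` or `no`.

Step 1: PC=0 exec 'MOV A, 5'. After: A=5 B=0 C=0 D=0 ZF=0 PC=1
Step 2: PC=1 exec 'MOV B, 3'. After: A=5 B=3 C=0 D=0 ZF=0 PC=2
Step 3: PC=2 exec 'MOV D, 5'. After: A=5 B=3 C=0 D=5 ZF=0 PC=3
Step 4: PC=3 exec 'SUB A, 1'. After: A=4 B=3 C=0 D=5 ZF=0 PC=4
Step 5: PC=4 exec 'JNZ 2'. After: A=4 B=3 C=0 D=5 ZF=0 PC=2
Step 6: PC=2 exec 'MOV D, 5'. After: A=4 B=3 C=0 D=5 ZF=0 PC=3
Step 7: PC=3 exec 'SUB A, 1'. After: A=3 B=3 C=0 D=5 ZF=0 PC=4
Step 8: PC=4 exec 'JNZ 2'. After: A=3 B=3 C=0 D=5 ZF=0 PC=2
Step 9: PC=2 exec 'MOV D, 5'. After: A=3 B=3 C=0 D=5 ZF=0 PC=3
Step 10: PC=3 exec 'SUB A, 1'. After: A=2 B=3 C=0 D=5 ZF=0 PC=4
Step 11: PC=4 exec 'JNZ 2'. After: A=2 B=3 C=0 D=5 ZF=0 PC=2
Step 12: PC=2 exec 'MOV D, 5'. After: A=2 B=3 C=0 D=5 ZF=0 PC=3
Step 13: PC=3 exec 'SUB A, 1'. After: A=1 B=3 C=0 D=5 ZF=0 PC=4
Step 14: PC=4 exec 'JNZ 2'. After: A=1 B=3 C=0 D=5 ZF=0 PC=2
Step 15: PC=2 exec 'MOV D, 5'. After: A=1 B=3 C=0 D=5 ZF=0 PC=3
Step 16: PC=3 exec 'SUB A, 1'. After: A=0 B=3 C=0 D=5 ZF=1 PC=4
Step 17: PC=4 exec 'JNZ 2'. After: A=0 B=3 C=0 D=5 ZF=1 PC=5
Step 18: PC=5 exec 'ADD C, 1'. After: A=0 B=3 C=1 D=5 ZF=0 PC=6
Step 19: PC=6 exec 'MOV D, 3'. After: A=0 B=3 C=1 D=3 ZF=0 PC=7
Step 20: PC=7 exec 'ADD C, 2'. After: A=0 B=3 C=3 D=3 ZF=0 PC=8
Step 21: PC=8 exec 'ADD D, 2'. After: A=0 B=3 C=3 D=5 ZF=0 PC=9
Step 22: PC=9 exec 'ADD B, 5'. After: A=0 B=8 C=3 D=5 ZF=0 PC=10
Step 23: PC=10 exec 'MOV D, 1'. After: A=0 B=8 C=3 D=1 ZF=0 PC=11
Step 24: PC=11 exec 'HALT'. After: A=0 B=8 C=3 D=1 ZF=0 PC=11 HALTED

Answer: yes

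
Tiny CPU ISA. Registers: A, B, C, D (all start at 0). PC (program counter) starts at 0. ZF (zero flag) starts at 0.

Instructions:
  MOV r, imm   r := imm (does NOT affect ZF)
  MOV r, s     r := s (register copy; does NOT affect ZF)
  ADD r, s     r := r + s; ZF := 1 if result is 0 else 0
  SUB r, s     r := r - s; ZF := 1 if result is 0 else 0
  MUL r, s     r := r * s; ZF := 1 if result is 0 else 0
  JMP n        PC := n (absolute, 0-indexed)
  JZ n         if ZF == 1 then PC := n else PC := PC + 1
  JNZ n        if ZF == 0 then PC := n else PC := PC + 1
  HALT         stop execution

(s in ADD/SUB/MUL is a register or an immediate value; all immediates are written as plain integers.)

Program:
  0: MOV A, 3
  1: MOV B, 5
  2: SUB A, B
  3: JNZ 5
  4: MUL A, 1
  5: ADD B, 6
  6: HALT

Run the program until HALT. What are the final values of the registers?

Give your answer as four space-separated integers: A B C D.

Answer: -2 11 0 0

Derivation:
Step 1: PC=0 exec 'MOV A, 3'. After: A=3 B=0 C=0 D=0 ZF=0 PC=1
Step 2: PC=1 exec 'MOV B, 5'. After: A=3 B=5 C=0 D=0 ZF=0 PC=2
Step 3: PC=2 exec 'SUB A, B'. After: A=-2 B=5 C=0 D=0 ZF=0 PC=3
Step 4: PC=3 exec 'JNZ 5'. After: A=-2 B=5 C=0 D=0 ZF=0 PC=5
Step 5: PC=5 exec 'ADD B, 6'. After: A=-2 B=11 C=0 D=0 ZF=0 PC=6
Step 6: PC=6 exec 'HALT'. After: A=-2 B=11 C=0 D=0 ZF=0 PC=6 HALTED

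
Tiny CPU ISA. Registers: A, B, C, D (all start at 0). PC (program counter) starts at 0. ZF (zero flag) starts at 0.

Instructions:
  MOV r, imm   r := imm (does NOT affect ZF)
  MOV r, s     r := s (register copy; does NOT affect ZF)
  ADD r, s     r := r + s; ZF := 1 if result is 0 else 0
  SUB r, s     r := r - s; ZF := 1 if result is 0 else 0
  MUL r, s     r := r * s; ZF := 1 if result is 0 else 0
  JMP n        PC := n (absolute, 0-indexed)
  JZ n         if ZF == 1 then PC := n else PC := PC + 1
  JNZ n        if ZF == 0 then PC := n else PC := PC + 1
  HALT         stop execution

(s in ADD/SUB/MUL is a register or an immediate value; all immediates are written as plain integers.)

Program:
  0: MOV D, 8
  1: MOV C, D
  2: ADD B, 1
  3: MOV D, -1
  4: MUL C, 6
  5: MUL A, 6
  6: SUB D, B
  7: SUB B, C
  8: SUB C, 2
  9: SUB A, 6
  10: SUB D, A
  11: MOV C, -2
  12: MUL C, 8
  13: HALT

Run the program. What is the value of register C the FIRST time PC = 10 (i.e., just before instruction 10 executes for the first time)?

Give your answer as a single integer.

Step 1: PC=0 exec 'MOV D, 8'. After: A=0 B=0 C=0 D=8 ZF=0 PC=1
Step 2: PC=1 exec 'MOV C, D'. After: A=0 B=0 C=8 D=8 ZF=0 PC=2
Step 3: PC=2 exec 'ADD B, 1'. After: A=0 B=1 C=8 D=8 ZF=0 PC=3
Step 4: PC=3 exec 'MOV D, -1'. After: A=0 B=1 C=8 D=-1 ZF=0 PC=4
Step 5: PC=4 exec 'MUL C, 6'. After: A=0 B=1 C=48 D=-1 ZF=0 PC=5
Step 6: PC=5 exec 'MUL A, 6'. After: A=0 B=1 C=48 D=-1 ZF=1 PC=6
Step 7: PC=6 exec 'SUB D, B'. After: A=0 B=1 C=48 D=-2 ZF=0 PC=7
Step 8: PC=7 exec 'SUB B, C'. After: A=0 B=-47 C=48 D=-2 ZF=0 PC=8
Step 9: PC=8 exec 'SUB C, 2'. After: A=0 B=-47 C=46 D=-2 ZF=0 PC=9
Step 10: PC=9 exec 'SUB A, 6'. After: A=-6 B=-47 C=46 D=-2 ZF=0 PC=10
First time PC=10: C=46

46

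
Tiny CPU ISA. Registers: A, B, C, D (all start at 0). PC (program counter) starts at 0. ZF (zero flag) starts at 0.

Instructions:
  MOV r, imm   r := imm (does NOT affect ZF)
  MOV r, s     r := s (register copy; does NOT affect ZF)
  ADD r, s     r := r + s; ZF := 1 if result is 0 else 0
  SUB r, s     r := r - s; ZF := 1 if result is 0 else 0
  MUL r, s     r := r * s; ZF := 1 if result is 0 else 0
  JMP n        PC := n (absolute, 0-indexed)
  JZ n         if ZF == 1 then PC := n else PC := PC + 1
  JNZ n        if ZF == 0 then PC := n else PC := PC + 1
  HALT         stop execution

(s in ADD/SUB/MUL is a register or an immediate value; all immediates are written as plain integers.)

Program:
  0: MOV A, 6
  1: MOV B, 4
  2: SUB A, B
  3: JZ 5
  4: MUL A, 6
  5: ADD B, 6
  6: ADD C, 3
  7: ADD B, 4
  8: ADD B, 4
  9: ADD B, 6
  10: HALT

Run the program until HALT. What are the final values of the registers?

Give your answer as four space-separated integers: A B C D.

Answer: 12 24 3 0

Derivation:
Step 1: PC=0 exec 'MOV A, 6'. After: A=6 B=0 C=0 D=0 ZF=0 PC=1
Step 2: PC=1 exec 'MOV B, 4'. After: A=6 B=4 C=0 D=0 ZF=0 PC=2
Step 3: PC=2 exec 'SUB A, B'. After: A=2 B=4 C=0 D=0 ZF=0 PC=3
Step 4: PC=3 exec 'JZ 5'. After: A=2 B=4 C=0 D=0 ZF=0 PC=4
Step 5: PC=4 exec 'MUL A, 6'. After: A=12 B=4 C=0 D=0 ZF=0 PC=5
Step 6: PC=5 exec 'ADD B, 6'. After: A=12 B=10 C=0 D=0 ZF=0 PC=6
Step 7: PC=6 exec 'ADD C, 3'. After: A=12 B=10 C=3 D=0 ZF=0 PC=7
Step 8: PC=7 exec 'ADD B, 4'. After: A=12 B=14 C=3 D=0 ZF=0 PC=8
Step 9: PC=8 exec 'ADD B, 4'. After: A=12 B=18 C=3 D=0 ZF=0 PC=9
Step 10: PC=9 exec 'ADD B, 6'. After: A=12 B=24 C=3 D=0 ZF=0 PC=10
Step 11: PC=10 exec 'HALT'. After: A=12 B=24 C=3 D=0 ZF=0 PC=10 HALTED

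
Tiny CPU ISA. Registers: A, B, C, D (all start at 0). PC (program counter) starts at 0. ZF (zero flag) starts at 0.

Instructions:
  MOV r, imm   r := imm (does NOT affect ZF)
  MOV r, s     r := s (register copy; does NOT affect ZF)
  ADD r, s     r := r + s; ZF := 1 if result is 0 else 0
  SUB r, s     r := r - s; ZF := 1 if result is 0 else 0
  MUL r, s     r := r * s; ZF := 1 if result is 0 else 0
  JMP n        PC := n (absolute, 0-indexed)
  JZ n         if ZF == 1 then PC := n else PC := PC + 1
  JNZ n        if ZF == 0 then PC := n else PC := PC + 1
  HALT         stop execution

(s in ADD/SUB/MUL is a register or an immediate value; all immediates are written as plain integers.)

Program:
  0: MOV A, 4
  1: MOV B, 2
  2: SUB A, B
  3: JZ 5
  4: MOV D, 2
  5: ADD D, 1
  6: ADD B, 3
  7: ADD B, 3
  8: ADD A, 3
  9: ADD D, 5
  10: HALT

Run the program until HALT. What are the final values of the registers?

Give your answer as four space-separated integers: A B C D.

Answer: 5 8 0 8

Derivation:
Step 1: PC=0 exec 'MOV A, 4'. After: A=4 B=0 C=0 D=0 ZF=0 PC=1
Step 2: PC=1 exec 'MOV B, 2'. After: A=4 B=2 C=0 D=0 ZF=0 PC=2
Step 3: PC=2 exec 'SUB A, B'. After: A=2 B=2 C=0 D=0 ZF=0 PC=3
Step 4: PC=3 exec 'JZ 5'. After: A=2 B=2 C=0 D=0 ZF=0 PC=4
Step 5: PC=4 exec 'MOV D, 2'. After: A=2 B=2 C=0 D=2 ZF=0 PC=5
Step 6: PC=5 exec 'ADD D, 1'. After: A=2 B=2 C=0 D=3 ZF=0 PC=6
Step 7: PC=6 exec 'ADD B, 3'. After: A=2 B=5 C=0 D=3 ZF=0 PC=7
Step 8: PC=7 exec 'ADD B, 3'. After: A=2 B=8 C=0 D=3 ZF=0 PC=8
Step 9: PC=8 exec 'ADD A, 3'. After: A=5 B=8 C=0 D=3 ZF=0 PC=9
Step 10: PC=9 exec 'ADD D, 5'. After: A=5 B=8 C=0 D=8 ZF=0 PC=10
Step 11: PC=10 exec 'HALT'. After: A=5 B=8 C=0 D=8 ZF=0 PC=10 HALTED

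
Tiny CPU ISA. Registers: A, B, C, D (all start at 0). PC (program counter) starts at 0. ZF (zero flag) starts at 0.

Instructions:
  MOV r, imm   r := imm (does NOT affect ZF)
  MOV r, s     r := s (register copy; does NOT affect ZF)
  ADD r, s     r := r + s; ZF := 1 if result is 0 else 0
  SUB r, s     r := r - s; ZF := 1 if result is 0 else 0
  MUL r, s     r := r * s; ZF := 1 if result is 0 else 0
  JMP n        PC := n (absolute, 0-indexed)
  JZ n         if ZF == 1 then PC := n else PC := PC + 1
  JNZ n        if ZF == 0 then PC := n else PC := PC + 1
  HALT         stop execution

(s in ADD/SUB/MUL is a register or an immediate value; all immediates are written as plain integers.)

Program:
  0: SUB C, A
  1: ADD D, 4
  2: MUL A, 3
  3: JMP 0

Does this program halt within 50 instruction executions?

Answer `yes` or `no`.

Step 1: PC=0 exec 'SUB C, A'. After: A=0 B=0 C=0 D=0 ZF=1 PC=1
Step 2: PC=1 exec 'ADD D, 4'. After: A=0 B=0 C=0 D=4 ZF=0 PC=2
Step 3: PC=2 exec 'MUL A, 3'. After: A=0 B=0 C=0 D=4 ZF=1 PC=3
Step 4: PC=3 exec 'JMP 0'. After: A=0 B=0 C=0 D=4 ZF=1 PC=0
Step 5: PC=0 exec 'SUB C, A'. After: A=0 B=0 C=0 D=4 ZF=1 PC=1
Step 6: PC=1 exec 'ADD D, 4'. After: A=0 B=0 C=0 D=8 ZF=0 PC=2
Step 7: PC=2 exec 'MUL A, 3'. After: A=0 B=0 C=0 D=8 ZF=1 PC=3
Step 8: PC=3 exec 'JMP 0'. After: A=0 B=0 C=0 D=8 ZF=1 PC=0
Step 9: PC=0 exec 'SUB C, A'. After: A=0 B=0 C=0 D=8 ZF=1 PC=1
Step 10: PC=1 exec 'ADD D, 4'. After: A=0 B=0 C=0 D=12 ZF=0 PC=2
Step 11: PC=2 exec 'MUL A, 3'. After: A=0 B=0 C=0 D=12 ZF=1 PC=3
Step 12: PC=3 exec 'JMP 0'. After: A=0 B=0 C=0 D=12 ZF=1 PC=0
Step 13: PC=0 exec 'SUB C, A'. After: A=0 B=0 C=0 D=12 ZF=1 PC=1
Step 14: PC=1 exec 'ADD D, 4'. After: A=0 B=0 C=0 D=16 ZF=0 PC=2
Step 15: PC=2 exec 'MUL A, 3'. After: A=0 B=0 C=0 D=16 ZF=1 PC=3
After 50 steps: not halted. PC revisits the same instructions with no path to HALT; will never halt.

Answer: no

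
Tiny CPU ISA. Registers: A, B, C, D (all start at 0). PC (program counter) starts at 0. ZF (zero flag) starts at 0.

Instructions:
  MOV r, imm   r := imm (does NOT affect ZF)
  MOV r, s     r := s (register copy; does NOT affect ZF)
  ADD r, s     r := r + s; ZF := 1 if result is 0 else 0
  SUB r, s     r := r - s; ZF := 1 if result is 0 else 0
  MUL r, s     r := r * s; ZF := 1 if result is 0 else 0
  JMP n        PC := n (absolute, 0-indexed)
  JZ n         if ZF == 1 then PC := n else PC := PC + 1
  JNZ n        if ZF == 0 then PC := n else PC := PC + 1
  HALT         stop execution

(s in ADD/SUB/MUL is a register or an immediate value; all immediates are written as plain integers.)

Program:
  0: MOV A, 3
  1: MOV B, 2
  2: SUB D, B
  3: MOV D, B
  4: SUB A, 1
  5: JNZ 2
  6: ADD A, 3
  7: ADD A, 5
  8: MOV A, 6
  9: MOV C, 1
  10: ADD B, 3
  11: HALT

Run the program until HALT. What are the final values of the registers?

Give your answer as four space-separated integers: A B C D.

Step 1: PC=0 exec 'MOV A, 3'. After: A=3 B=0 C=0 D=0 ZF=0 PC=1
Step 2: PC=1 exec 'MOV B, 2'. After: A=3 B=2 C=0 D=0 ZF=0 PC=2
Step 3: PC=2 exec 'SUB D, B'. After: A=3 B=2 C=0 D=-2 ZF=0 PC=3
Step 4: PC=3 exec 'MOV D, B'. After: A=3 B=2 C=0 D=2 ZF=0 PC=4
Step 5: PC=4 exec 'SUB A, 1'. After: A=2 B=2 C=0 D=2 ZF=0 PC=5
Step 6: PC=5 exec 'JNZ 2'. After: A=2 B=2 C=0 D=2 ZF=0 PC=2
Step 7: PC=2 exec 'SUB D, B'. After: A=2 B=2 C=0 D=0 ZF=1 PC=3
Step 8: PC=3 exec 'MOV D, B'. After: A=2 B=2 C=0 D=2 ZF=1 PC=4
Step 9: PC=4 exec 'SUB A, 1'. After: A=1 B=2 C=0 D=2 ZF=0 PC=5
Step 10: PC=5 exec 'JNZ 2'. After: A=1 B=2 C=0 D=2 ZF=0 PC=2
Step 11: PC=2 exec 'SUB D, B'. After: A=1 B=2 C=0 D=0 ZF=1 PC=3
Step 12: PC=3 exec 'MOV D, B'. After: A=1 B=2 C=0 D=2 ZF=1 PC=4
Step 13: PC=4 exec 'SUB A, 1'. After: A=0 B=2 C=0 D=2 ZF=1 PC=5
Step 14: PC=5 exec 'JNZ 2'. After: A=0 B=2 C=0 D=2 ZF=1 PC=6
Step 15: PC=6 exec 'ADD A, 3'. After: A=3 B=2 C=0 D=2 ZF=0 PC=7
Step 16: PC=7 exec 'ADD A, 5'. After: A=8 B=2 C=0 D=2 ZF=0 PC=8
Step 17: PC=8 exec 'MOV A, 6'. After: A=6 B=2 C=0 D=2 ZF=0 PC=9
Step 18: PC=9 exec 'MOV C, 1'. After: A=6 B=2 C=1 D=2 ZF=0 PC=10
Step 19: PC=10 exec 'ADD B, 3'. After: A=6 B=5 C=1 D=2 ZF=0 PC=11
Step 20: PC=11 exec 'HALT'. After: A=6 B=5 C=1 D=2 ZF=0 PC=11 HALTED

Answer: 6 5 1 2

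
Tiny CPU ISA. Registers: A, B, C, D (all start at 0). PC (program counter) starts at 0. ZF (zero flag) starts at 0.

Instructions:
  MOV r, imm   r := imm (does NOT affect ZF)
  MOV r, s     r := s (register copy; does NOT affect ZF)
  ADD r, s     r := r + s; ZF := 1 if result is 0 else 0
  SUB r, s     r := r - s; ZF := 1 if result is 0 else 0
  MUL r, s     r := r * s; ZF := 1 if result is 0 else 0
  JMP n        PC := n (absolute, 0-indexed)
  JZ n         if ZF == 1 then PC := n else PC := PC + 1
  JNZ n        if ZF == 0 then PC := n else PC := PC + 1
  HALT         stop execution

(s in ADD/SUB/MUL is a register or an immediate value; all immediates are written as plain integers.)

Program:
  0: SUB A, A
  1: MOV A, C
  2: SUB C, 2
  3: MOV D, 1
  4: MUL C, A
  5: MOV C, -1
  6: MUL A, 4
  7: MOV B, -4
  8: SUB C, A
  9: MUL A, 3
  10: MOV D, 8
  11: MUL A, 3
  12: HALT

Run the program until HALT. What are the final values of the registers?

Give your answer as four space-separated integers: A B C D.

Step 1: PC=0 exec 'SUB A, A'. After: A=0 B=0 C=0 D=0 ZF=1 PC=1
Step 2: PC=1 exec 'MOV A, C'. After: A=0 B=0 C=0 D=0 ZF=1 PC=2
Step 3: PC=2 exec 'SUB C, 2'. After: A=0 B=0 C=-2 D=0 ZF=0 PC=3
Step 4: PC=3 exec 'MOV D, 1'. After: A=0 B=0 C=-2 D=1 ZF=0 PC=4
Step 5: PC=4 exec 'MUL C, A'. After: A=0 B=0 C=0 D=1 ZF=1 PC=5
Step 6: PC=5 exec 'MOV C, -1'. After: A=0 B=0 C=-1 D=1 ZF=1 PC=6
Step 7: PC=6 exec 'MUL A, 4'. After: A=0 B=0 C=-1 D=1 ZF=1 PC=7
Step 8: PC=7 exec 'MOV B, -4'. After: A=0 B=-4 C=-1 D=1 ZF=1 PC=8
Step 9: PC=8 exec 'SUB C, A'. After: A=0 B=-4 C=-1 D=1 ZF=0 PC=9
Step 10: PC=9 exec 'MUL A, 3'. After: A=0 B=-4 C=-1 D=1 ZF=1 PC=10
Step 11: PC=10 exec 'MOV D, 8'. After: A=0 B=-4 C=-1 D=8 ZF=1 PC=11
Step 12: PC=11 exec 'MUL A, 3'. After: A=0 B=-4 C=-1 D=8 ZF=1 PC=12
Step 13: PC=12 exec 'HALT'. After: A=0 B=-4 C=-1 D=8 ZF=1 PC=12 HALTED

Answer: 0 -4 -1 8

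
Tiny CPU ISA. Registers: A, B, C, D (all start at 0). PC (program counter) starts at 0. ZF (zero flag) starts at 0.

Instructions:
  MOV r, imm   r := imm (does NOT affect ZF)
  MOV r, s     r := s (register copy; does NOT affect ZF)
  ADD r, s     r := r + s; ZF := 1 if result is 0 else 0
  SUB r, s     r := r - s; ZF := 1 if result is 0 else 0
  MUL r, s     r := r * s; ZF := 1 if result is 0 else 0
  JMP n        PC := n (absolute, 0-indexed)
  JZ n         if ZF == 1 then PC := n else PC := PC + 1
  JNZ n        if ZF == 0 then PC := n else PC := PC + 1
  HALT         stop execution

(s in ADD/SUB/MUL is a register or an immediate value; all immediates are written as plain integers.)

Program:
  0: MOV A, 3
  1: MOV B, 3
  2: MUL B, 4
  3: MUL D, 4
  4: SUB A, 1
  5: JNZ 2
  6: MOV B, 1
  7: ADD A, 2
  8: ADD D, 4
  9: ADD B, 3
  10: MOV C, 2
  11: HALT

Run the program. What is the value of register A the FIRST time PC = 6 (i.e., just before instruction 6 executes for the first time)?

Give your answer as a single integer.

Step 1: PC=0 exec 'MOV A, 3'. After: A=3 B=0 C=0 D=0 ZF=0 PC=1
Step 2: PC=1 exec 'MOV B, 3'. After: A=3 B=3 C=0 D=0 ZF=0 PC=2
Step 3: PC=2 exec 'MUL B, 4'. After: A=3 B=12 C=0 D=0 ZF=0 PC=3
Step 4: PC=3 exec 'MUL D, 4'. After: A=3 B=12 C=0 D=0 ZF=1 PC=4
Step 5: PC=4 exec 'SUB A, 1'. After: A=2 B=12 C=0 D=0 ZF=0 PC=5
Step 6: PC=5 exec 'JNZ 2'. After: A=2 B=12 C=0 D=0 ZF=0 PC=2
Step 7: PC=2 exec 'MUL B, 4'. After: A=2 B=48 C=0 D=0 ZF=0 PC=3
Step 8: PC=3 exec 'MUL D, 4'. After: A=2 B=48 C=0 D=0 ZF=1 PC=4
Step 9: PC=4 exec 'SUB A, 1'. After: A=1 B=48 C=0 D=0 ZF=0 PC=5
Step 10: PC=5 exec 'JNZ 2'. After: A=1 B=48 C=0 D=0 ZF=0 PC=2
Step 11: PC=2 exec 'MUL B, 4'. After: A=1 B=192 C=0 D=0 ZF=0 PC=3
Step 12: PC=3 exec 'MUL D, 4'. After: A=1 B=192 C=0 D=0 ZF=1 PC=4
Step 13: PC=4 exec 'SUB A, 1'. After: A=0 B=192 C=0 D=0 ZF=1 PC=5
Step 14: PC=5 exec 'JNZ 2'. After: A=0 B=192 C=0 D=0 ZF=1 PC=6
First time PC=6: A=0

0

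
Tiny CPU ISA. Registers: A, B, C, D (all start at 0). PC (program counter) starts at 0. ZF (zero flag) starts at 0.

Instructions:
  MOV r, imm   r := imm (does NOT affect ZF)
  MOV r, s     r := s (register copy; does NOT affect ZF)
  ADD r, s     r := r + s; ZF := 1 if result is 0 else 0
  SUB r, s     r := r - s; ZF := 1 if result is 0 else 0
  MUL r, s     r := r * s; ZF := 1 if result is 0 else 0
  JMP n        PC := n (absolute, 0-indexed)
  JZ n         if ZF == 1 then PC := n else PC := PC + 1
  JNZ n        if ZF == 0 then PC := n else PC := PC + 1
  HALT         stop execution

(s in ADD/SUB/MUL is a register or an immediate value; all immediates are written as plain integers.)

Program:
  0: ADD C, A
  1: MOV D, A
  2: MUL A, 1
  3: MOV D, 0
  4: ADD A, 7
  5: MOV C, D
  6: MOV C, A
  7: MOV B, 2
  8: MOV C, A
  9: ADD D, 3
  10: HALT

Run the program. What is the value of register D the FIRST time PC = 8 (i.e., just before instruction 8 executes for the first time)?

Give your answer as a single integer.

Step 1: PC=0 exec 'ADD C, A'. After: A=0 B=0 C=0 D=0 ZF=1 PC=1
Step 2: PC=1 exec 'MOV D, A'. After: A=0 B=0 C=0 D=0 ZF=1 PC=2
Step 3: PC=2 exec 'MUL A, 1'. After: A=0 B=0 C=0 D=0 ZF=1 PC=3
Step 4: PC=3 exec 'MOV D, 0'. After: A=0 B=0 C=0 D=0 ZF=1 PC=4
Step 5: PC=4 exec 'ADD A, 7'. After: A=7 B=0 C=0 D=0 ZF=0 PC=5
Step 6: PC=5 exec 'MOV C, D'. After: A=7 B=0 C=0 D=0 ZF=0 PC=6
Step 7: PC=6 exec 'MOV C, A'. After: A=7 B=0 C=7 D=0 ZF=0 PC=7
Step 8: PC=7 exec 'MOV B, 2'. After: A=7 B=2 C=7 D=0 ZF=0 PC=8
First time PC=8: D=0

0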